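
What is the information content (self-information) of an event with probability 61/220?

Information content I(x) = -log₂(p(x))
I = -log₂(61/220) = -log₂(0.2773)
I = 1.8506 bits


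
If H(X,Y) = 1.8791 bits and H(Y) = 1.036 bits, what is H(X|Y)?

Chain rule: H(X,Y) = H(X|Y) + H(Y)
H(X|Y) = H(X,Y) - H(Y) = 1.8791 - 1.036 = 0.8431 bits


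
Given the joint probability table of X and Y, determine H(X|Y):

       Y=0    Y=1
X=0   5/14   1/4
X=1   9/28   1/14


H(X|Y) = Σ_y p(y) H(X|Y=y)
  p(Y=0) = 19/28, H(X|Y=0) = 0.9980
  p(Y=1) = 9/28, H(X|Y=1) = 0.7642
H(X|Y) = 0.6786×0.9980 + 0.3214×0.7642 = 0.9229 bits


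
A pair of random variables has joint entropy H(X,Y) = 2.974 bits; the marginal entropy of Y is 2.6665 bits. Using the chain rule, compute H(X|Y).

Chain rule: H(X,Y) = H(X|Y) + H(Y)
H(X|Y) = H(X,Y) - H(Y) = 2.974 - 2.6665 = 0.3075 bits


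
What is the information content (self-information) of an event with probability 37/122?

Information content I(x) = -log₂(p(x))
I = -log₂(37/122) = -log₂(0.3033)
I = 1.7213 bits


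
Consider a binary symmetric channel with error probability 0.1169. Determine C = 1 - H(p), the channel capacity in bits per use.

For BSC with error probability p:
C = 1 - H(p) where H(p) is binary entropy
H(0.1169) = -0.1169 × log₂(0.1169) - 0.8831 × log₂(0.8831)
H(p) = 0.5204
C = 1 - 0.5204 = 0.4796 bits/use


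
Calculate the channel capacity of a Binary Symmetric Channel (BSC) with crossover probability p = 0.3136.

For BSC with error probability p:
C = 1 - H(p) where H(p) is binary entropy
H(0.3136) = -0.3136 × log₂(0.3136) - 0.6864 × log₂(0.6864)
H(p) = 0.8973
C = 1 - 0.8973 = 0.1027 bits/use


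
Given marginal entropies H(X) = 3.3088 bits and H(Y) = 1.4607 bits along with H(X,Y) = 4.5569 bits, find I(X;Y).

I(X;Y) = H(X) + H(Y) - H(X,Y)
I(X;Y) = 3.3088 + 1.4607 - 4.5569 = 0.2126 bits


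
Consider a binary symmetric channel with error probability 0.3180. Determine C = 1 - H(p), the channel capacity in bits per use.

For BSC with error probability p:
C = 1 - H(p) where H(p) is binary entropy
H(0.3180) = -0.3180 × log₂(0.3180) - 0.6820 × log₂(0.6820)
H(p) = 0.9022
C = 1 - 0.9022 = 0.0978 bits/use


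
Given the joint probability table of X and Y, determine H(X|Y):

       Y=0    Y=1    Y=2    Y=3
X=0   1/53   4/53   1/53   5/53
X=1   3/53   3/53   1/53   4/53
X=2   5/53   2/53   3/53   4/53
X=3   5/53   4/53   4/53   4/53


H(X|Y) = Σ_y p(y) H(X|Y=y)
  p(Y=0) = 14/53, H(X|Y=0) = 1.8092
  p(Y=1) = 13/53, H(X|Y=1) = 1.9501
  p(Y=2) = 9/53, H(X|Y=2) = 1.7527
  p(Y=3) = 17/53, H(X|Y=3) = 1.9928
H(X|Y) = 0.2642×1.8092 + 0.2453×1.9501 + 0.1698×1.7527 + 0.3208×1.9928 = 1.8930 bits


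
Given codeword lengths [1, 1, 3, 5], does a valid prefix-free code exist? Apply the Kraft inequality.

Kraft inequality: Σ 2^(-l_i) ≤ 1 for prefix-free code
Calculating: 2^(-1) + 2^(-1) + 2^(-3) + 2^(-5)
= 0.5 + 0.5 + 0.125 + 0.03125
= 1.1562
Since 1.1562 > 1, prefix-free code does not exist


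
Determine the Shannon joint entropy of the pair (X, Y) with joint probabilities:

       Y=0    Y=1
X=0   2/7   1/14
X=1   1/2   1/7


H(X,Y) = -Σ p(x,y) log₂ p(x,y)
  p(0,0)=2/7: -0.2857 × log₂(0.2857) = 0.5164
  p(0,1)=1/14: -0.0714 × log₂(0.0714) = 0.2720
  p(1,0)=1/2: -0.5000 × log₂(0.5000) = 0.5000
  p(1,1)=1/7: -0.1429 × log₂(0.1429) = 0.4011
H(X,Y) = 1.6894 bits


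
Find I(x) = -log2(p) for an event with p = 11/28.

Information content I(x) = -log₂(p(x))
I = -log₂(11/28) = -log₂(0.3929)
I = 1.3479 bits


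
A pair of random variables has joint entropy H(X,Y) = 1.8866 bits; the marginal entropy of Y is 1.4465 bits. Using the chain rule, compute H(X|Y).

Chain rule: H(X,Y) = H(X|Y) + H(Y)
H(X|Y) = H(X,Y) - H(Y) = 1.8866 - 1.4465 = 0.4401 bits


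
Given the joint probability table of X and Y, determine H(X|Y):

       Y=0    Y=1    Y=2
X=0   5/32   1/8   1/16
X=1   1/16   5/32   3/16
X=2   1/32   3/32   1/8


H(X|Y) = Σ_y p(y) H(X|Y=y)
  p(Y=0) = 1/4, H(X|Y=0) = 1.2988
  p(Y=1) = 3/8, H(X|Y=1) = 1.5546
  p(Y=2) = 3/8, H(X|Y=2) = 1.4591
H(X|Y) = 0.2500×1.2988 + 0.3750×1.5546 + 0.3750×1.4591 = 1.4548 bits


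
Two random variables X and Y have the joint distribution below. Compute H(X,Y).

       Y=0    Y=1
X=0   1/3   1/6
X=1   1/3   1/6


H(X,Y) = -Σ p(x,y) log₂ p(x,y)
  p(0,0)=1/3: -0.3333 × log₂(0.3333) = 0.5283
  p(0,1)=1/6: -0.1667 × log₂(0.1667) = 0.4308
  p(1,0)=1/3: -0.3333 × log₂(0.3333) = 0.5283
  p(1,1)=1/6: -0.1667 × log₂(0.1667) = 0.4308
H(X,Y) = 1.9183 bits


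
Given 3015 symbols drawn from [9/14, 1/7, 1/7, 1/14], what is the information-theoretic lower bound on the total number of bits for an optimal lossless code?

Entropy H = 1.4838 bits/symbol
Minimum bits = H × n = 1.4838 × 3015
= 4473.75 bits


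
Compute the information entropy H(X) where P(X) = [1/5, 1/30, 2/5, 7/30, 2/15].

H(X) = -Σ p(x) log₂ p(x)
  -1/5 × log₂(1/5) = 0.4644
  -1/30 × log₂(1/30) = 0.1636
  -2/5 × log₂(2/5) = 0.5288
  -7/30 × log₂(7/30) = 0.4899
  -2/15 × log₂(2/15) = 0.3876
H(X) = 2.0342 bits


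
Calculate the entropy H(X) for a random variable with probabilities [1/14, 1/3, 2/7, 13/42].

H(X) = -Σ p(x) log₂ p(x)
  -1/14 × log₂(1/14) = 0.2720
  -1/3 × log₂(1/3) = 0.5283
  -2/7 × log₂(2/7) = 0.5164
  -13/42 × log₂(13/42) = 0.5237
H(X) = 1.8403 bits


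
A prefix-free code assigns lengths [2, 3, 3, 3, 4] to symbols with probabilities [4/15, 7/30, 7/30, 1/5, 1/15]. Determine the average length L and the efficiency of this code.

Average length L = Σ p_i × l_i = 2.8000 bits
Entropy H = 2.2131 bits
Efficiency η = H/L × 100% = 79.04%


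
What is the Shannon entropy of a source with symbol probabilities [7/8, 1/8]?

H(X) = -Σ p(x) log₂ p(x)
  -7/8 × log₂(7/8) = 0.1686
  -1/8 × log₂(1/8) = 0.3750
H(X) = 0.5436 bits


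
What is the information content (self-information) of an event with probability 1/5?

Information content I(x) = -log₂(p(x))
I = -log₂(1/5) = -log₂(0.2000)
I = 2.3219 bits


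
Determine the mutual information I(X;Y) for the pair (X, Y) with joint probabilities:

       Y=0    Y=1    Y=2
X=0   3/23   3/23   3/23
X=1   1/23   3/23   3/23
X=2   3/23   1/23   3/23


H(X) = 1.5743, H(Y) = 1.5743, H(X,Y) = 3.0764
I(X;Y) = H(X) + H(Y) - H(X,Y) = 0.0722 bits


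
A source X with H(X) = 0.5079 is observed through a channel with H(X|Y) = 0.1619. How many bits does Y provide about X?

I(X;Y) = H(X) - H(X|Y)
I(X;Y) = 0.5079 - 0.1619 = 0.346 bits


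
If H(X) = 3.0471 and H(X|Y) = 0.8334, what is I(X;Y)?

I(X;Y) = H(X) - H(X|Y)
I(X;Y) = 3.0471 - 0.8334 = 2.2137 bits


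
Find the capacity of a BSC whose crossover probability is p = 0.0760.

For BSC with error probability p:
C = 1 - H(p) where H(p) is binary entropy
H(0.0760) = -0.0760 × log₂(0.0760) - 0.9240 × log₂(0.9240)
H(p) = 0.3879
C = 1 - 0.3879 = 0.6121 bits/use


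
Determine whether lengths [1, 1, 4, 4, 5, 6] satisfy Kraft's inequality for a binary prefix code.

Kraft inequality: Σ 2^(-l_i) ≤ 1 for prefix-free code
Calculating: 2^(-1) + 2^(-1) + 2^(-4) + 2^(-4) + 2^(-5) + 2^(-6)
= 0.5 + 0.5 + 0.0625 + 0.0625 + 0.03125 + 0.015625
= 1.1719
Since 1.1719 > 1, prefix-free code does not exist


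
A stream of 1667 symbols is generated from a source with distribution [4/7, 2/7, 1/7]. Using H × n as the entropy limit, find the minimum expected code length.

Entropy H = 1.3788 bits/symbol
Minimum bits = H × n = 1.3788 × 1667
= 2298.43 bits


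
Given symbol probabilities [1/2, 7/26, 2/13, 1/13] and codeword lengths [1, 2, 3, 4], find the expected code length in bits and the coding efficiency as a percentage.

Average length L = Σ p_i × l_i = 1.8077 bits
Entropy H = 1.7098 bits
Efficiency η = H/L × 100% = 94.58%


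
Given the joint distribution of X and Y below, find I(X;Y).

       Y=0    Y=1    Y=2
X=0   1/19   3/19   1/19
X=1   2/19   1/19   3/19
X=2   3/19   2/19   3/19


H(X) = 1.5574, H(Y) = 1.5810, H(X,Y) = 3.0364
I(X;Y) = H(X) + H(Y) - H(X,Y) = 0.1021 bits


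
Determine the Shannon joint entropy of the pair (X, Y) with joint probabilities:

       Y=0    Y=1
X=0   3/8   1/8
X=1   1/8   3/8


H(X,Y) = -Σ p(x,y) log₂ p(x,y)
  p(0,0)=3/8: -0.3750 × log₂(0.3750) = 0.5306
  p(0,1)=1/8: -0.1250 × log₂(0.1250) = 0.3750
  p(1,0)=1/8: -0.1250 × log₂(0.1250) = 0.3750
  p(1,1)=3/8: -0.3750 × log₂(0.3750) = 0.5306
H(X,Y) = 1.8113 bits


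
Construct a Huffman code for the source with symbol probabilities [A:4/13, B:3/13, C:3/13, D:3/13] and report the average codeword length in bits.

Huffman tree construction:
Combine smallest probabilities repeatedly
Resulting codes:
  A: 11 (length 2)
  B: 00 (length 2)
  C: 01 (length 2)
  D: 10 (length 2)
Average length = Σ p(s) × length(s) = 2.0000 bits


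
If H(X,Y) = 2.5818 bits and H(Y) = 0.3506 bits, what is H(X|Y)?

Chain rule: H(X,Y) = H(X|Y) + H(Y)
H(X|Y) = H(X,Y) - H(Y) = 2.5818 - 0.3506 = 2.2312 bits


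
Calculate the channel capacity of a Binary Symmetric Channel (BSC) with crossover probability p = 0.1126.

For BSC with error probability p:
C = 1 - H(p) where H(p) is binary entropy
H(0.1126) = -0.1126 × log₂(0.1126) - 0.8874 × log₂(0.8874)
H(p) = 0.5077
C = 1 - 0.5077 = 0.4923 bits/use


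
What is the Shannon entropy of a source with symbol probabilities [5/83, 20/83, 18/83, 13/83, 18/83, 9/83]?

H(X) = -Σ p(x) log₂ p(x)
  -5/83 × log₂(5/83) = 0.2442
  -20/83 × log₂(20/83) = 0.4947
  -18/83 × log₂(18/83) = 0.4782
  -13/83 × log₂(13/83) = 0.4189
  -18/83 × log₂(18/83) = 0.4782
  -9/83 × log₂(9/83) = 0.3475
H(X) = 2.4618 bits


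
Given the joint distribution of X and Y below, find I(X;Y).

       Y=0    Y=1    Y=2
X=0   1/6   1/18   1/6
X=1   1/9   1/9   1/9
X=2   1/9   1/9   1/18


H(X) = 1.5715, H(Y) = 1.5715, H(X,Y) = 3.0860
I(X;Y) = H(X) + H(Y) - H(X,Y) = 0.0570 bits


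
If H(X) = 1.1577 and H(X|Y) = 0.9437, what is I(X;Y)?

I(X;Y) = H(X) - H(X|Y)
I(X;Y) = 1.1577 - 0.9437 = 0.214 bits


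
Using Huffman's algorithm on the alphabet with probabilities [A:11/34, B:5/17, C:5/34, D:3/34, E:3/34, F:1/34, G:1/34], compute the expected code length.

Huffman tree construction:
Combine smallest probabilities repeatedly
Resulting codes:
  A: 11 (length 2)
  B: 10 (length 2)
  C: 011 (length 3)
  D: 001 (length 3)
  E: 010 (length 3)
  F: 0000 (length 4)
  G: 0001 (length 4)
Average length = Σ p(s) × length(s) = 2.4412 bits


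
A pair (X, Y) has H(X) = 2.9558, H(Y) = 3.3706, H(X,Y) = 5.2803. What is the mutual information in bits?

I(X;Y) = H(X) + H(Y) - H(X,Y)
I(X;Y) = 2.9558 + 3.3706 - 5.2803 = 1.0461 bits


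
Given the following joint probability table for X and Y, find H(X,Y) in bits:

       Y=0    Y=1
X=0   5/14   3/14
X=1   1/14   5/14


H(X,Y) = -Σ p(x,y) log₂ p(x,y)
  p(0,0)=5/14: -0.3571 × log₂(0.3571) = 0.5305
  p(0,1)=3/14: -0.2143 × log₂(0.2143) = 0.4762
  p(1,0)=1/14: -0.0714 × log₂(0.0714) = 0.2720
  p(1,1)=5/14: -0.3571 × log₂(0.3571) = 0.5305
H(X,Y) = 1.8092 bits


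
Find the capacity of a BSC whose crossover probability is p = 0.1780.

For BSC with error probability p:
C = 1 - H(p) where H(p) is binary entropy
H(0.1780) = -0.1780 × log₂(0.1780) - 0.8220 × log₂(0.8220)
H(p) = 0.6757
C = 1 - 0.6757 = 0.3243 bits/use


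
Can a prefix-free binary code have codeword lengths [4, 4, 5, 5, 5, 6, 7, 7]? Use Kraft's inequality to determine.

Kraft inequality: Σ 2^(-l_i) ≤ 1 for prefix-free code
Calculating: 2^(-4) + 2^(-4) + 2^(-5) + 2^(-5) + 2^(-5) + 2^(-6) + 2^(-7) + 2^(-7)
= 0.0625 + 0.0625 + 0.03125 + 0.03125 + 0.03125 + 0.015625 + 0.0078125 + 0.0078125
= 0.2500
Since 0.2500 ≤ 1, prefix-free code exists


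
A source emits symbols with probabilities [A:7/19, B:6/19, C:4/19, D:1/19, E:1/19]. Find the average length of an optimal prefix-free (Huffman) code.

Huffman tree construction:
Combine smallest probabilities repeatedly
Resulting codes:
  A: 0 (length 1)
  B: 10 (length 2)
  C: 111 (length 3)
  D: 1100 (length 4)
  E: 1101 (length 4)
Average length = Σ p(s) × length(s) = 2.0526 bits


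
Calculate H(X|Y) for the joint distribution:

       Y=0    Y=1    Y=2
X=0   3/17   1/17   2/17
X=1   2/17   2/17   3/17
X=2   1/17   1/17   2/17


H(X|Y) = Σ_y p(y) H(X|Y=y)
  p(Y=0) = 6/17, H(X|Y=0) = 1.4591
  p(Y=1) = 4/17, H(X|Y=1) = 1.5000
  p(Y=2) = 7/17, H(X|Y=2) = 1.5567
H(X|Y) = 0.3529×1.4591 + 0.2353×1.5000 + 0.4118×1.5567 = 1.5089 bits


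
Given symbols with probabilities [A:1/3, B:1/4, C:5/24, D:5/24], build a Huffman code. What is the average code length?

Huffman tree construction:
Combine smallest probabilities repeatedly
Resulting codes:
  A: 11 (length 2)
  B: 10 (length 2)
  C: 00 (length 2)
  D: 01 (length 2)
Average length = Σ p(s) × length(s) = 2.0000 bits


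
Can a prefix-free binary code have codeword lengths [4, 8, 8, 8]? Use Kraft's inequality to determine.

Kraft inequality: Σ 2^(-l_i) ≤ 1 for prefix-free code
Calculating: 2^(-4) + 2^(-8) + 2^(-8) + 2^(-8)
= 0.0625 + 0.00390625 + 0.00390625 + 0.00390625
= 0.0742
Since 0.0742 ≤ 1, prefix-free code exists


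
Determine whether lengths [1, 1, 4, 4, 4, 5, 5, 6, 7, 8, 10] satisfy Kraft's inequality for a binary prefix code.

Kraft inequality: Σ 2^(-l_i) ≤ 1 for prefix-free code
Calculating: 2^(-1) + 2^(-1) + 2^(-4) + 2^(-4) + 2^(-4) + 2^(-5) + 2^(-5) + 2^(-6) + 2^(-7) + 2^(-8) + 2^(-10)
= 0.5 + 0.5 + 0.0625 + 0.0625 + 0.0625 + 0.03125 + 0.03125 + 0.015625 + 0.0078125 + 0.00390625 + 0.0009765625
= 1.2783
Since 1.2783 > 1, prefix-free code does not exist


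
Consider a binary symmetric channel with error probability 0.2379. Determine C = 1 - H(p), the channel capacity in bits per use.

For BSC with error probability p:
C = 1 - H(p) where H(p) is binary entropy
H(0.2379) = -0.2379 × log₂(0.2379) - 0.7621 × log₂(0.7621)
H(p) = 0.7915
C = 1 - 0.7915 = 0.2085 bits/use


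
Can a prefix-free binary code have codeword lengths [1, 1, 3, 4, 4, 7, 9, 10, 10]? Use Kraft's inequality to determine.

Kraft inequality: Σ 2^(-l_i) ≤ 1 for prefix-free code
Calculating: 2^(-1) + 2^(-1) + 2^(-3) + 2^(-4) + 2^(-4) + 2^(-7) + 2^(-9) + 2^(-10) + 2^(-10)
= 0.5 + 0.5 + 0.125 + 0.0625 + 0.0625 + 0.0078125 + 0.001953125 + 0.0009765625 + 0.0009765625
= 1.2617
Since 1.2617 > 1, prefix-free code does not exist


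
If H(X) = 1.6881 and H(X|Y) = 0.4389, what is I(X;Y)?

I(X;Y) = H(X) - H(X|Y)
I(X;Y) = 1.6881 - 0.4389 = 1.2492 bits


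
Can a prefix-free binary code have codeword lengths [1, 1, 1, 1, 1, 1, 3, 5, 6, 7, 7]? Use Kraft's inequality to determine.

Kraft inequality: Σ 2^(-l_i) ≤ 1 for prefix-free code
Calculating: 2^(-1) + 2^(-1) + 2^(-1) + 2^(-1) + 2^(-1) + 2^(-1) + 2^(-3) + 2^(-5) + 2^(-6) + 2^(-7) + 2^(-7)
= 0.5 + 0.5 + 0.5 + 0.5 + 0.5 + 0.5 + 0.125 + 0.03125 + 0.015625 + 0.0078125 + 0.0078125
= 3.1875
Since 3.1875 > 1, prefix-free code does not exist


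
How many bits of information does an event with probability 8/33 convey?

Information content I(x) = -log₂(p(x))
I = -log₂(8/33) = -log₂(0.2424)
I = 2.0444 bits


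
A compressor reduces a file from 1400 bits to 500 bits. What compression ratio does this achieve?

Compression ratio = Original / Compressed
= 1400 / 500 = 2.80:1


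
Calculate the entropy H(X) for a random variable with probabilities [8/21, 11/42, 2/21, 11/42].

H(X) = -Σ p(x) log₂ p(x)
  -8/21 × log₂(8/21) = 0.5304
  -11/42 × log₂(11/42) = 0.5062
  -2/21 × log₂(2/21) = 0.3231
  -11/42 × log₂(11/42) = 0.5062
H(X) = 1.8659 bits


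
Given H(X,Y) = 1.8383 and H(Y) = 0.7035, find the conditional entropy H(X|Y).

Chain rule: H(X,Y) = H(X|Y) + H(Y)
H(X|Y) = H(X,Y) - H(Y) = 1.8383 - 0.7035 = 1.1348 bits


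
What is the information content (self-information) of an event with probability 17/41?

Information content I(x) = -log₂(p(x))
I = -log₂(17/41) = -log₂(0.4146)
I = 1.2701 bits


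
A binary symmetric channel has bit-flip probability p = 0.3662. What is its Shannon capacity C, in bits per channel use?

For BSC with error probability p:
C = 1 - H(p) where H(p) is binary entropy
H(0.3662) = -0.3662 × log₂(0.3662) - 0.6338 × log₂(0.6338)
H(p) = 0.9477
C = 1 - 0.9477 = 0.0523 bits/use


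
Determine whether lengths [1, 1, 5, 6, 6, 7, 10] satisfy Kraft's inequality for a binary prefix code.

Kraft inequality: Σ 2^(-l_i) ≤ 1 for prefix-free code
Calculating: 2^(-1) + 2^(-1) + 2^(-5) + 2^(-6) + 2^(-6) + 2^(-7) + 2^(-10)
= 0.5 + 0.5 + 0.03125 + 0.015625 + 0.015625 + 0.0078125 + 0.0009765625
= 1.0713
Since 1.0713 > 1, prefix-free code does not exist


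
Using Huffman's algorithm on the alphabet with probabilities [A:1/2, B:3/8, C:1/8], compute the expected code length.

Huffman tree construction:
Combine smallest probabilities repeatedly
Resulting codes:
  A: 0 (length 1)
  B: 11 (length 2)
  C: 10 (length 2)
Average length = Σ p(s) × length(s) = 1.5000 bits


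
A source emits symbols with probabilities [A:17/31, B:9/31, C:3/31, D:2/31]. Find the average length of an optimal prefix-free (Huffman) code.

Huffman tree construction:
Combine smallest probabilities repeatedly
Resulting codes:
  A: 1 (length 1)
  B: 01 (length 2)
  C: 001 (length 3)
  D: 000 (length 3)
Average length = Σ p(s) × length(s) = 1.6129 bits


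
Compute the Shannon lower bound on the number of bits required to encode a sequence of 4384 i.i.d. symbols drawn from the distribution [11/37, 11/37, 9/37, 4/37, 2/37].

Entropy H = 2.1112 bits/symbol
Minimum bits = H × n = 2.1112 × 4384
= 9255.33 bits


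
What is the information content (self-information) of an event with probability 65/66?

Information content I(x) = -log₂(p(x))
I = -log₂(65/66) = -log₂(0.9848)
I = 0.0220 bits


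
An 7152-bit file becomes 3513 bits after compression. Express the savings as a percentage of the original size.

Space savings = (1 - Compressed/Original) × 100%
= (1 - 3513/7152) × 100%
= 50.88%


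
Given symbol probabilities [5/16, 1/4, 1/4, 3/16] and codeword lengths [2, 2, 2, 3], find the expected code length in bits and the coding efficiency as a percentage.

Average length L = Σ p_i × l_i = 2.1875 bits
Entropy H = 1.9772 bits
Efficiency η = H/L × 100% = 90.39%


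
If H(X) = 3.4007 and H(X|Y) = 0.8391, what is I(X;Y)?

I(X;Y) = H(X) - H(X|Y)
I(X;Y) = 3.4007 - 0.8391 = 2.5616 bits


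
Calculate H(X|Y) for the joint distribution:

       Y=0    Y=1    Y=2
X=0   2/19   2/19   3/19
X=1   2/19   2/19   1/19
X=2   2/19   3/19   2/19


H(X|Y) = Σ_y p(y) H(X|Y=y)
  p(Y=0) = 6/19, H(X|Y=0) = 1.5850
  p(Y=1) = 7/19, H(X|Y=1) = 1.5567
  p(Y=2) = 6/19, H(X|Y=2) = 1.4591
H(X|Y) = 0.3158×1.5850 + 0.3684×1.5567 + 0.3158×1.4591 = 1.5348 bits


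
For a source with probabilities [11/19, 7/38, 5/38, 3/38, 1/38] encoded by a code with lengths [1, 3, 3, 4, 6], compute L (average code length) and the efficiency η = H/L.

Average length L = Σ p_i × l_i = 2.0000 bits
Entropy H = 1.7184 bits
Efficiency η = H/L × 100% = 85.92%


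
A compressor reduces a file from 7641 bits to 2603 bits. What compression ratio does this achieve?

Compression ratio = Original / Compressed
= 7641 / 2603 = 2.94:1


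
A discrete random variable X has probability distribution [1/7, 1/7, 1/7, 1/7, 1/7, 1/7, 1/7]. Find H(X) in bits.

H(X) = -Σ p(x) log₂ p(x)
  -1/7 × log₂(1/7) = 0.4011
  -1/7 × log₂(1/7) = 0.4011
  -1/7 × log₂(1/7) = 0.4011
  -1/7 × log₂(1/7) = 0.4011
  -1/7 × log₂(1/7) = 0.4011
  -1/7 × log₂(1/7) = 0.4011
  -1/7 × log₂(1/7) = 0.4011
H(X) = 2.8074 bits


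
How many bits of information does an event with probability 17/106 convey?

Information content I(x) = -log₂(p(x))
I = -log₂(17/106) = -log₂(0.1604)
I = 2.6405 bits


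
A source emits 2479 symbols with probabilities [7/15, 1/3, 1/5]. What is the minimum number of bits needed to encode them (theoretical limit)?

Entropy H = 1.5058 bits/symbol
Minimum bits = H × n = 1.5058 × 2479
= 3732.94 bits


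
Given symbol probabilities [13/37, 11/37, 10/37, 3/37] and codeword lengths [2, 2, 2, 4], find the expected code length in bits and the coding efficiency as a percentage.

Average length L = Σ p_i × l_i = 2.1622 bits
Entropy H = 1.8545 bits
Efficiency η = H/L × 100% = 85.77%


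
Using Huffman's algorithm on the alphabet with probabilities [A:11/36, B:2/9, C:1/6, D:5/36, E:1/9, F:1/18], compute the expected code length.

Huffman tree construction:
Combine smallest probabilities repeatedly
Resulting codes:
  A: 10 (length 2)
  B: 01 (length 2)
  C: 111 (length 3)
  D: 110 (length 3)
  E: 001 (length 3)
  F: 000 (length 3)
Average length = Σ p(s) × length(s) = 2.4722 bits


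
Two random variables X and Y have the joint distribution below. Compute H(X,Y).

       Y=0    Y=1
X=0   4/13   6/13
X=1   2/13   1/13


H(X,Y) = -Σ p(x,y) log₂ p(x,y)
  p(0,0)=4/13: -0.3077 × log₂(0.3077) = 0.5232
  p(0,1)=6/13: -0.4615 × log₂(0.4615) = 0.5148
  p(1,0)=2/13: -0.1538 × log₂(0.1538) = 0.4155
  p(1,1)=1/13: -0.0769 × log₂(0.0769) = 0.2846
H(X,Y) = 1.7381 bits


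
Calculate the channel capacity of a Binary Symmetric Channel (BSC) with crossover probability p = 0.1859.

For BSC with error probability p:
C = 1 - H(p) where H(p) is binary entropy
H(0.1859) = -0.1859 × log₂(0.1859) - 0.8141 × log₂(0.8141)
H(p) = 0.6928
C = 1 - 0.6928 = 0.3072 bits/use


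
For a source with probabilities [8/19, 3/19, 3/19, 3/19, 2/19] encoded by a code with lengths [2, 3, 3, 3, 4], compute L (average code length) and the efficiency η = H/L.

Average length L = Σ p_i × l_i = 2.6842 bits
Entropy H = 2.1287 bits
Efficiency η = H/L × 100% = 79.31%


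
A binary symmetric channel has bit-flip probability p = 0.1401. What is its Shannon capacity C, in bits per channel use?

For BSC with error probability p:
C = 1 - H(p) where H(p) is binary entropy
H(0.1401) = -0.1401 × log₂(0.1401) - 0.8599 × log₂(0.8599)
H(p) = 0.5845
C = 1 - 0.5845 = 0.4155 bits/use


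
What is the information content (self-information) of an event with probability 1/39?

Information content I(x) = -log₂(p(x))
I = -log₂(1/39) = -log₂(0.0256)
I = 5.2854 bits


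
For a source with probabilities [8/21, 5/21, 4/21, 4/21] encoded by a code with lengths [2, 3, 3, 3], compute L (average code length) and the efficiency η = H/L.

Average length L = Σ p_i × l_i = 2.6190 bits
Entropy H = 1.9347 bits
Efficiency η = H/L × 100% = 73.87%


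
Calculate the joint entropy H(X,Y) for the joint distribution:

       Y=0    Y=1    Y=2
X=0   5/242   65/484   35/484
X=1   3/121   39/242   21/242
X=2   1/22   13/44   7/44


H(X,Y) = -Σ p(x,y) log₂ p(x,y)
  p(0,0)=5/242: -0.0207 × log₂(0.0207) = 0.1156
  p(0,1)=65/484: -0.1343 × log₂(0.1343) = 0.3890
  p(0,2)=35/484: -0.0723 × log₂(0.0723) = 0.2740
  p(1,0)=3/121: -0.0248 × log₂(0.0248) = 0.1322
  p(1,1)=39/242: -0.1612 × log₂(0.1612) = 0.4244
  p(1,2)=21/242: -0.0868 × log₂(0.0868) = 0.3060
  p(2,0)=1/22: -0.0455 × log₂(0.0455) = 0.2027
  p(2,1)=13/44: -0.2955 × log₂(0.2955) = 0.5197
  p(2,2)=7/44: -0.1591 × log₂(0.1591) = 0.4219
H(X,Y) = 2.7857 bits


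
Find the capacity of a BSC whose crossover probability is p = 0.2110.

For BSC with error probability p:
C = 1 - H(p) where H(p) is binary entropy
H(0.2110) = -0.2110 × log₂(0.2110) - 0.7890 × log₂(0.7890)
H(p) = 0.7434
C = 1 - 0.7434 = 0.2566 bits/use


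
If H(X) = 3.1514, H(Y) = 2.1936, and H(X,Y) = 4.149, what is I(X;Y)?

I(X;Y) = H(X) + H(Y) - H(X,Y)
I(X;Y) = 3.1514 + 2.1936 - 4.149 = 1.196 bits


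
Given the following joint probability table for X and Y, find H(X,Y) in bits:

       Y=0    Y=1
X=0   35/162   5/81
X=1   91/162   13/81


H(X,Y) = -Σ p(x,y) log₂ p(x,y)
  p(0,0)=35/162: -0.2160 × log₂(0.2160) = 0.4776
  p(0,1)=5/81: -0.0617 × log₂(0.0617) = 0.2480
  p(1,0)=91/162: -0.5617 × log₂(0.5617) = 0.4674
  p(1,1)=13/81: -0.1605 × log₂(0.1605) = 0.4236
H(X,Y) = 1.6166 bits


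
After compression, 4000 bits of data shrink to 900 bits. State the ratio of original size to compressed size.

Compression ratio = Original / Compressed
= 4000 / 900 = 4.44:1


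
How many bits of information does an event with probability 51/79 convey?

Information content I(x) = -log₂(p(x))
I = -log₂(51/79) = -log₂(0.6456)
I = 0.6314 bits


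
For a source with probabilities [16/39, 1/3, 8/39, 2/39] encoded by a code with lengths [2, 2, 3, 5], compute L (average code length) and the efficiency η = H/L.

Average length L = Σ p_i × l_i = 2.3590 bits
Entropy H = 1.7442 bits
Efficiency η = H/L × 100% = 73.94%


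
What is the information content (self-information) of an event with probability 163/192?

Information content I(x) = -log₂(p(x))
I = -log₂(163/192) = -log₂(0.8490)
I = 0.2362 bits


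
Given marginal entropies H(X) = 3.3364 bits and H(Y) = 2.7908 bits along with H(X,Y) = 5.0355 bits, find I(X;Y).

I(X;Y) = H(X) + H(Y) - H(X,Y)
I(X;Y) = 3.3364 + 2.7908 - 5.0355 = 1.0917 bits


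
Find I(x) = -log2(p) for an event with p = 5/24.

Information content I(x) = -log₂(p(x))
I = -log₂(5/24) = -log₂(0.2083)
I = 2.2630 bits


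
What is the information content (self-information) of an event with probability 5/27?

Information content I(x) = -log₂(p(x))
I = -log₂(5/27) = -log₂(0.1852)
I = 2.4330 bits


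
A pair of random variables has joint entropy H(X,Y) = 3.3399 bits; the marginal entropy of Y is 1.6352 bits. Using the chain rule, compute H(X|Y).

Chain rule: H(X,Y) = H(X|Y) + H(Y)
H(X|Y) = H(X,Y) - H(Y) = 3.3399 - 1.6352 = 1.7047 bits


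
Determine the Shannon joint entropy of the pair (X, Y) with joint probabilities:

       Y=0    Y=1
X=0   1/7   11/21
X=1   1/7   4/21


H(X,Y) = -Σ p(x,y) log₂ p(x,y)
  p(0,0)=1/7: -0.1429 × log₂(0.1429) = 0.4011
  p(0,1)=11/21: -0.5238 × log₂(0.5238) = 0.4887
  p(1,0)=1/7: -0.1429 × log₂(0.1429) = 0.4011
  p(1,1)=4/21: -0.1905 × log₂(0.1905) = 0.4557
H(X,Y) = 1.7464 bits


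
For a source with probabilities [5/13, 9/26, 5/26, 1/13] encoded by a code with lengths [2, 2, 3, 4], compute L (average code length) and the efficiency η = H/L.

Average length L = Σ p_i × l_i = 2.3462 bits
Entropy H = 1.8020 bits
Efficiency η = H/L × 100% = 76.81%


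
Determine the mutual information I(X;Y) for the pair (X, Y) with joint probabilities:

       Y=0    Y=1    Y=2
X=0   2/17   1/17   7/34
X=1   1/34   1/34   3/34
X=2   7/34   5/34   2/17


H(X) = 1.4488, H(Y) = 1.5486, H(X,Y) = 2.9208
I(X;Y) = H(X) + H(Y) - H(X,Y) = 0.0766 bits


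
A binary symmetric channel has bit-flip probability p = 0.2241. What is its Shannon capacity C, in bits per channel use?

For BSC with error probability p:
C = 1 - H(p) where H(p) is binary entropy
H(0.2241) = -0.2241 × log₂(0.2241) - 0.7759 × log₂(0.7759)
H(p) = 0.7676
C = 1 - 0.7676 = 0.2324 bits/use


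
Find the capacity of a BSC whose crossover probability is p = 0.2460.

For BSC with error probability p:
C = 1 - H(p) where H(p) is binary entropy
H(0.2460) = -0.2460 × log₂(0.2460) - 0.7540 × log₂(0.7540)
H(p) = 0.8049
C = 1 - 0.8049 = 0.1951 bits/use


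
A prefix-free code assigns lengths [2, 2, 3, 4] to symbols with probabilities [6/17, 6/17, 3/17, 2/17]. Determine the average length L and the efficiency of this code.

Average length L = Σ p_i × l_i = 2.4118 bits
Entropy H = 1.8654 bits
Efficiency η = H/L × 100% = 77.35%


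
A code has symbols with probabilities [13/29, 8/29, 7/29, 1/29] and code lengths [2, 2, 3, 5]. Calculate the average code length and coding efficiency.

Average length L = Σ p_i × l_i = 2.3448 bits
Entropy H = 1.6939 bits
Efficiency η = H/L × 100% = 72.24%


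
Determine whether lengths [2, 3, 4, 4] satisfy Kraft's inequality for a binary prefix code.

Kraft inequality: Σ 2^(-l_i) ≤ 1 for prefix-free code
Calculating: 2^(-2) + 2^(-3) + 2^(-4) + 2^(-4)
= 0.25 + 0.125 + 0.0625 + 0.0625
= 0.5000
Since 0.5000 ≤ 1, prefix-free code exists


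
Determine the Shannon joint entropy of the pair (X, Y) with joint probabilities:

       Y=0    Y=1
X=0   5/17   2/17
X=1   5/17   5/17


H(X,Y) = -Σ p(x,y) log₂ p(x,y)
  p(0,0)=5/17: -0.2941 × log₂(0.2941) = 0.5193
  p(0,1)=2/17: -0.1176 × log₂(0.1176) = 0.3632
  p(1,0)=5/17: -0.2941 × log₂(0.2941) = 0.5193
  p(1,1)=5/17: -0.2941 × log₂(0.2941) = 0.5193
H(X,Y) = 1.9211 bits


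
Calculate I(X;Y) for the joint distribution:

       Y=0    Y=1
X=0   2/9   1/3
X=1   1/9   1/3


H(X) = 0.9911, H(Y) = 0.9183, H(X,Y) = 1.8911
I(X;Y) = H(X) + H(Y) - H(X,Y) = 0.0183 bits


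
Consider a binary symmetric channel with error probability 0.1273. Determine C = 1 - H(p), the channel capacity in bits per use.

For BSC with error probability p:
C = 1 - H(p) where H(p) is binary entropy
H(0.1273) = -0.1273 × log₂(0.1273) - 0.8727 × log₂(0.8727)
H(p) = 0.5500
C = 1 - 0.5500 = 0.4500 bits/use


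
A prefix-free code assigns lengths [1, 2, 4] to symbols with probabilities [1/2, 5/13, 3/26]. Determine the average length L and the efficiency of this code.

Average length L = Σ p_i × l_i = 1.7308 bits
Entropy H = 1.3897 bits
Efficiency η = H/L × 100% = 80.29%


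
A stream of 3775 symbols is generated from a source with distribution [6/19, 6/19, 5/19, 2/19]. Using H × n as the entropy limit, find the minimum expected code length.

Entropy H = 1.8990 bits/symbol
Minimum bits = H × n = 1.8990 × 3775
= 7168.81 bits


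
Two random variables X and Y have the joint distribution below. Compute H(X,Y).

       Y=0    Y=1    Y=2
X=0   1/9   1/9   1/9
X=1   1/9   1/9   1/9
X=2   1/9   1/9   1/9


H(X,Y) = -Σ p(x,y) log₂ p(x,y)
  p(0,0)=1/9: -0.1111 × log₂(0.1111) = 0.3522
  p(0,1)=1/9: -0.1111 × log₂(0.1111) = 0.3522
  p(0,2)=1/9: -0.1111 × log₂(0.1111) = 0.3522
  p(1,0)=1/9: -0.1111 × log₂(0.1111) = 0.3522
  p(1,1)=1/9: -0.1111 × log₂(0.1111) = 0.3522
  p(1,2)=1/9: -0.1111 × log₂(0.1111) = 0.3522
  p(2,0)=1/9: -0.1111 × log₂(0.1111) = 0.3522
  p(2,1)=1/9: -0.1111 × log₂(0.1111) = 0.3522
  p(2,2)=1/9: -0.1111 × log₂(0.1111) = 0.3522
H(X,Y) = 3.1699 bits


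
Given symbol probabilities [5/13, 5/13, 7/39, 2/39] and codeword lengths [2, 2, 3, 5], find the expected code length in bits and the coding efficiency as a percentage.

Average length L = Σ p_i × l_i = 2.3333 bits
Entropy H = 1.7249 bits
Efficiency η = H/L × 100% = 73.93%


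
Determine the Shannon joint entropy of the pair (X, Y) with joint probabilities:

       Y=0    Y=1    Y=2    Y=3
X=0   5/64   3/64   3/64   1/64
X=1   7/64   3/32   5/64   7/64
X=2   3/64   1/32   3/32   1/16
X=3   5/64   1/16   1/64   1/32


H(X,Y) = -Σ p(x,y) log₂ p(x,y)
  p(0,0)=5/64: -0.0781 × log₂(0.0781) = 0.2873
  p(0,1)=3/64: -0.0469 × log₂(0.0469) = 0.2070
  p(0,2)=3/64: -0.0469 × log₂(0.0469) = 0.2070
  p(0,3)=1/64: -0.0156 × log₂(0.0156) = 0.0938
  p(1,0)=7/64: -0.1094 × log₂(0.1094) = 0.3492
  p(1,1)=3/32: -0.0938 × log₂(0.0938) = 0.3202
  p(1,2)=5/64: -0.0781 × log₂(0.0781) = 0.2873
  p(1,3)=7/64: -0.1094 × log₂(0.1094) = 0.3492
  p(2,0)=3/64: -0.0469 × log₂(0.0469) = 0.2070
  p(2,1)=1/32: -0.0312 × log₂(0.0312) = 0.1562
  p(2,2)=3/32: -0.0938 × log₂(0.0938) = 0.3202
  p(2,3)=1/16: -0.0625 × log₂(0.0625) = 0.2500
  p(3,0)=5/64: -0.0781 × log₂(0.0781) = 0.2873
  p(3,1)=1/16: -0.0625 × log₂(0.0625) = 0.2500
  p(3,2)=1/64: -0.0156 × log₂(0.0156) = 0.0938
  p(3,3)=1/32: -0.0312 × log₂(0.0312) = 0.1562
H(X,Y) = 3.8216 bits


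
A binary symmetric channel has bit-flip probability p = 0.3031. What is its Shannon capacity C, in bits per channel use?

For BSC with error probability p:
C = 1 - H(p) where H(p) is binary entropy
H(0.3031) = -0.3031 × log₂(0.3031) - 0.6969 × log₂(0.6969)
H(p) = 0.8850
C = 1 - 0.8850 = 0.1150 bits/use


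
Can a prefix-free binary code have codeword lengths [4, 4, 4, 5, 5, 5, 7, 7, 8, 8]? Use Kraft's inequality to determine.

Kraft inequality: Σ 2^(-l_i) ≤ 1 for prefix-free code
Calculating: 2^(-4) + 2^(-4) + 2^(-4) + 2^(-5) + 2^(-5) + 2^(-5) + 2^(-7) + 2^(-7) + 2^(-8) + 2^(-8)
= 0.0625 + 0.0625 + 0.0625 + 0.03125 + 0.03125 + 0.03125 + 0.0078125 + 0.0078125 + 0.00390625 + 0.00390625
= 0.3047
Since 0.3047 ≤ 1, prefix-free code exists


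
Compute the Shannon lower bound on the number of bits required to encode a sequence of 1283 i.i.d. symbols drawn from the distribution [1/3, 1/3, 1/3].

Entropy H = 1.5850 bits/symbol
Minimum bits = H × n = 1.5850 × 1283
= 2033.51 bits


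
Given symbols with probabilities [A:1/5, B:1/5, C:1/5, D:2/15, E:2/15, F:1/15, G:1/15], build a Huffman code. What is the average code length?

Huffman tree construction:
Combine smallest probabilities repeatedly
Resulting codes:
  A: 111 (length 3)
  B: 00 (length 2)
  C: 01 (length 2)
  D: 100 (length 3)
  E: 101 (length 3)
  F: 1100 (length 4)
  G: 1101 (length 4)
Average length = Σ p(s) × length(s) = 2.7333 bits


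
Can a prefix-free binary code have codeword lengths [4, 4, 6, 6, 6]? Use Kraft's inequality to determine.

Kraft inequality: Σ 2^(-l_i) ≤ 1 for prefix-free code
Calculating: 2^(-4) + 2^(-4) + 2^(-6) + 2^(-6) + 2^(-6)
= 0.0625 + 0.0625 + 0.015625 + 0.015625 + 0.015625
= 0.1719
Since 0.1719 ≤ 1, prefix-free code exists


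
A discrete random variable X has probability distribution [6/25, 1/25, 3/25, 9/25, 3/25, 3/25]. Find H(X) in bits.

H(X) = -Σ p(x) log₂ p(x)
  -6/25 × log₂(6/25) = 0.4941
  -1/25 × log₂(1/25) = 0.1858
  -3/25 × log₂(3/25) = 0.3671
  -9/25 × log₂(9/25) = 0.5306
  -3/25 × log₂(3/25) = 0.3671
  -3/25 × log₂(3/25) = 0.3671
H(X) = 2.3117 bits


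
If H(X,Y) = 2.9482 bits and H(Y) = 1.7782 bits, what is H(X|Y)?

Chain rule: H(X,Y) = H(X|Y) + H(Y)
H(X|Y) = H(X,Y) - H(Y) = 2.9482 - 1.7782 = 1.17 bits


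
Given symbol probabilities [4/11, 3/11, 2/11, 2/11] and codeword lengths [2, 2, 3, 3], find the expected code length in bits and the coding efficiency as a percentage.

Average length L = Σ p_i × l_i = 2.3636 bits
Entropy H = 1.9363 bits
Efficiency η = H/L × 100% = 81.92%


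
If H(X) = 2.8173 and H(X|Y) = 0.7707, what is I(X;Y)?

I(X;Y) = H(X) - H(X|Y)
I(X;Y) = 2.8173 - 0.7707 = 2.0466 bits


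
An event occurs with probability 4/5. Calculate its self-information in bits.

Information content I(x) = -log₂(p(x))
I = -log₂(4/5) = -log₂(0.8000)
I = 0.3219 bits


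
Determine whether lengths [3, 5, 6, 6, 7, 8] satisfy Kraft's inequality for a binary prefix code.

Kraft inequality: Σ 2^(-l_i) ≤ 1 for prefix-free code
Calculating: 2^(-3) + 2^(-5) + 2^(-6) + 2^(-6) + 2^(-7) + 2^(-8)
= 0.125 + 0.03125 + 0.015625 + 0.015625 + 0.0078125 + 0.00390625
= 0.1992
Since 0.1992 ≤ 1, prefix-free code exists


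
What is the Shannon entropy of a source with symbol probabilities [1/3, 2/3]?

H(X) = -Σ p(x) log₂ p(x)
  -1/3 × log₂(1/3) = 0.5283
  -2/3 × log₂(2/3) = 0.3900
H(X) = 0.9183 bits


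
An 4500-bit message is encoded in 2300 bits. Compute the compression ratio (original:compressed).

Compression ratio = Original / Compressed
= 4500 / 2300 = 1.96:1


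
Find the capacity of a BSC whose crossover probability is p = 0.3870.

For BSC with error probability p:
C = 1 - H(p) where H(p) is binary entropy
H(0.3870) = -0.3870 × log₂(0.3870) - 0.6130 × log₂(0.6130)
H(p) = 0.9628
C = 1 - 0.9628 = 0.0372 bits/use


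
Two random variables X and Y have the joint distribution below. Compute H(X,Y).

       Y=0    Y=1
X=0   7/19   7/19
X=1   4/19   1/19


H(X,Y) = -Σ p(x,y) log₂ p(x,y)
  p(0,0)=7/19: -0.3684 × log₂(0.3684) = 0.5307
  p(0,1)=7/19: -0.3684 × log₂(0.3684) = 0.5307
  p(1,0)=4/19: -0.2105 × log₂(0.2105) = 0.4732
  p(1,1)=1/19: -0.0526 × log₂(0.0526) = 0.2236
H(X,Y) = 1.7583 bits


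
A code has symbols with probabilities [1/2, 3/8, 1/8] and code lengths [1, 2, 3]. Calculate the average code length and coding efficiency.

Average length L = Σ p_i × l_i = 1.6250 bits
Entropy H = 1.4056 bits
Efficiency η = H/L × 100% = 86.50%


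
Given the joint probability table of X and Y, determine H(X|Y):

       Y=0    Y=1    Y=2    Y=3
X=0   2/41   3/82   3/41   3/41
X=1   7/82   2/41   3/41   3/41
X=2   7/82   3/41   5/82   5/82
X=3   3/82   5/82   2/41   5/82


H(X|Y) = Σ_y p(y) H(X|Y=y)
  p(Y=0) = 21/82, H(X|Y=0) = 1.9134
  p(Y=1) = 9/41, H(X|Y=1) = 1.9547
  p(Y=2) = 21/82, H(X|Y=2) = 1.9814
  p(Y=3) = 11/41, H(X|Y=3) = 1.9940
H(X|Y) = 0.2561×1.9134 + 0.2195×1.9547 + 0.2561×1.9814 + 0.2683×1.9940 = 1.9615 bits


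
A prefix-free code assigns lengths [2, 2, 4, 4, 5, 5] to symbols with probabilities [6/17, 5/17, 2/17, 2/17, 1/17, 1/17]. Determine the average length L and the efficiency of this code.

Average length L = Σ p_i × l_i = 2.8235 bits
Entropy H = 2.2569 bits
Efficiency η = H/L × 100% = 79.93%


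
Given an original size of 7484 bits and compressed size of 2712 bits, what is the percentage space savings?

Space savings = (1 - Compressed/Original) × 100%
= (1 - 2712/7484) × 100%
= 63.76%


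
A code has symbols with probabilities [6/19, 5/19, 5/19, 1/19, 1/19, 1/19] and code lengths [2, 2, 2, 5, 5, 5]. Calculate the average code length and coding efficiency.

Average length L = Σ p_i × l_i = 2.4737 bits
Entropy H = 2.2096 bits
Efficiency η = H/L × 100% = 89.32%


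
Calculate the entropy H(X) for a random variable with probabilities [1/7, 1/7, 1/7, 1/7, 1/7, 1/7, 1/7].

H(X) = -Σ p(x) log₂ p(x)
  -1/7 × log₂(1/7) = 0.4011
  -1/7 × log₂(1/7) = 0.4011
  -1/7 × log₂(1/7) = 0.4011
  -1/7 × log₂(1/7) = 0.4011
  -1/7 × log₂(1/7) = 0.4011
  -1/7 × log₂(1/7) = 0.4011
  -1/7 × log₂(1/7) = 0.4011
H(X) = 2.8074 bits


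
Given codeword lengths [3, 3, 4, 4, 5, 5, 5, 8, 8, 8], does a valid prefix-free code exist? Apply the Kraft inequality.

Kraft inequality: Σ 2^(-l_i) ≤ 1 for prefix-free code
Calculating: 2^(-3) + 2^(-3) + 2^(-4) + 2^(-4) + 2^(-5) + 2^(-5) + 2^(-5) + 2^(-8) + 2^(-8) + 2^(-8)
= 0.125 + 0.125 + 0.0625 + 0.0625 + 0.03125 + 0.03125 + 0.03125 + 0.00390625 + 0.00390625 + 0.00390625
= 0.4805
Since 0.4805 ≤ 1, prefix-free code exists


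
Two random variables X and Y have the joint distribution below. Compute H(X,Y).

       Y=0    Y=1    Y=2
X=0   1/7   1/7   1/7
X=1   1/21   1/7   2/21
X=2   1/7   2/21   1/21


H(X,Y) = -Σ p(x,y) log₂ p(x,y)
  p(0,0)=1/7: -0.1429 × log₂(0.1429) = 0.4011
  p(0,1)=1/7: -0.1429 × log₂(0.1429) = 0.4011
  p(0,2)=1/7: -0.1429 × log₂(0.1429) = 0.4011
  p(1,0)=1/21: -0.0476 × log₂(0.0476) = 0.2092
  p(1,1)=1/7: -0.1429 × log₂(0.1429) = 0.4011
  p(1,2)=2/21: -0.0952 × log₂(0.0952) = 0.3231
  p(2,0)=1/7: -0.1429 × log₂(0.1429) = 0.4011
  p(2,1)=2/21: -0.0952 × log₂(0.0952) = 0.3231
  p(2,2)=1/21: -0.0476 × log₂(0.0476) = 0.2092
H(X,Y) = 3.0697 bits


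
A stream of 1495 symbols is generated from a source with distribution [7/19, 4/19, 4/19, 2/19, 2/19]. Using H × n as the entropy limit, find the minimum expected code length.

Entropy H = 2.1610 bits/symbol
Minimum bits = H × n = 2.1610 × 1495
= 3230.71 bits


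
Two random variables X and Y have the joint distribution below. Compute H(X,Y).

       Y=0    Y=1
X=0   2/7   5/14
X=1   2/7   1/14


H(X,Y) = -Σ p(x,y) log₂ p(x,y)
  p(0,0)=2/7: -0.2857 × log₂(0.2857) = 0.5164
  p(0,1)=5/14: -0.3571 × log₂(0.3571) = 0.5305
  p(1,0)=2/7: -0.2857 × log₂(0.2857) = 0.5164
  p(1,1)=1/14: -0.0714 × log₂(0.0714) = 0.2720
H(X,Y) = 1.8352 bits


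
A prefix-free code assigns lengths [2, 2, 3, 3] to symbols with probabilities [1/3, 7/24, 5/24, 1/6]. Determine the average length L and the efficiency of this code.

Average length L = Σ p_i × l_i = 2.3750 bits
Entropy H = 1.9491 bits
Efficiency η = H/L × 100% = 82.07%
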